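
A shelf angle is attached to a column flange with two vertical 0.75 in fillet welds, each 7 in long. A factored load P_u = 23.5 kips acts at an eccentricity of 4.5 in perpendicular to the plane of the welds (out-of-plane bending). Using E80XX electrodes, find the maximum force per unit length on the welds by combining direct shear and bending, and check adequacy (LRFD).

E80XX → F_EXX = 80 ksi.
L_w = 2 × 7 = 14 in; section modulus (unit throat) S = 2 × L²/6 = 16.33 in².
Direct shear f_v = P/L_w = 23.5/14 = 1.679 kip/in.
Moment M = P × e = 23.5 × 4.5 = 105.75 kip·in; bending f_b = M/S = 6.474 kip/in.
f_max = √(f_v² + f_b²) = √(1.679² + 6.474²) = 6.689 kip/in.
φr_n = 0.75 × 0.6 × 80 × (0.707 × 0.75) = 19.09 kip/in → adequate.

f_max ≈ 6.69 kip/in; adequate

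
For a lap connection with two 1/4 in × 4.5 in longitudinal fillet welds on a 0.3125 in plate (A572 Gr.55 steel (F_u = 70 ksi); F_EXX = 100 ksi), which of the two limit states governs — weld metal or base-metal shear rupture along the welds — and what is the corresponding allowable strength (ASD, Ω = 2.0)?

R_n/Ω ≈ 47.7 kips (weld metal governs)

t_e = 0.707 × 0.25 = 0.1767 in; L = 9 in.
Weld metal: R_n/Ω = (1/2.0) × 0.6 × 100 × 0.1767 × 9 = 47.72 kips.
Base metal (shear rupture): R_n/Ω = (1/2.0) × 0.6 × 70 × 0.3125 × 9 = 59.06 kips.
Governing: weld metal.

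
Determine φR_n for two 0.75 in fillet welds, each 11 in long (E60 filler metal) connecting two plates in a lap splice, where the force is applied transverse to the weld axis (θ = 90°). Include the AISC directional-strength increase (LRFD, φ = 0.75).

φR_n ≈ 472 kip

E60XX → F_EXX = 60 ksi.
t_e = 0.707 × 0.75 = 0.5302 in; A_we = 0.5302 × 22 = 11.67 in².
Directional factor: 1.0 + 0.5 sin^1.5(90°) = 1.5.
F_nw = 0.6 × 60 × 1.5 = 54 ksi.
φR_n = 0.75 × 54 × 11.67 = 472.5 kip.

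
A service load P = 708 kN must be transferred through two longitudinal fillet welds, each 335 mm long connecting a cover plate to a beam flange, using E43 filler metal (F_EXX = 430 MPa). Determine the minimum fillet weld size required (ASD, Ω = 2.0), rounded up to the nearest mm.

w = 12 mm

Total weld length L = 670 mm.
Required throat t_e = P × Ω / (0.6 F_EXX × L) = 708 × 2.0 / (0.6 × 430 × 670 × 10⁻³) = 8.192 mm.
Required leg w = t_e / 0.707 = 11.59 mm → use 12 mm.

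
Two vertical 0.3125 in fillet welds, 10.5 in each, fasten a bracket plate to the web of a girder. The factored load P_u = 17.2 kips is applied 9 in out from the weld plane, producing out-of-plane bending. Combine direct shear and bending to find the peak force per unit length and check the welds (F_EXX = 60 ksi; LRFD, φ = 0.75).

L_w = 2 × 10.5 = 21 in; section modulus (unit throat) S = 2 × L²/6 = 36.75 in².
Direct shear f_v = P/L_w = 17.2/21 = 0.819 kip/in.
Moment M = P × e = 17.2 × 9 = 154.8 kip·in; bending f_b = M/S = 4.212 kip/in.
f_max = √(f_v² + f_b²) = √(0.819² + 4.212²) = 4.291 kip/in.
φr_n = 0.75 × 0.6 × 60 × (0.707 × 0.3125) = 5.965 kip/in → adequate.

f_max ≈ 4.29 kip/in; adequate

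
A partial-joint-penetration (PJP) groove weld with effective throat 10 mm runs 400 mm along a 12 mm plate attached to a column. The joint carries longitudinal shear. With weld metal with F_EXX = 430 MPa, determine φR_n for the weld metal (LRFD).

Effective throat (given) t_e = 10 mm.
A_we = 10 × 400 = 4000 mm².
F_nw = 0.6 F_EXX = 258 MPa.
φR_n = 0.75 × 258 × 4000 × 10⁻³ = 774 kN.

φR_n ≈ 774 kN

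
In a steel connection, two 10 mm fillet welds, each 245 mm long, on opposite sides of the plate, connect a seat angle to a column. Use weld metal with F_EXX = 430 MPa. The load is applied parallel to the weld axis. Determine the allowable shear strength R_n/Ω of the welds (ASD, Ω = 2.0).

Effective throat t_e = 0.707 × 10 = 7.07 mm.
Total length L = 490 mm; A_we = 7.07 × 490 = 3464 mm².
F_nw = 0.6 F_EXX = 0.6 × 430 = 258 MPa.
R_n = 258 × 3464 × 10⁻³ = 893.8 kN; R_n/Ω = 893.8/2.0 = 446.9 kN.

R_n/Ω ≈ 447 kN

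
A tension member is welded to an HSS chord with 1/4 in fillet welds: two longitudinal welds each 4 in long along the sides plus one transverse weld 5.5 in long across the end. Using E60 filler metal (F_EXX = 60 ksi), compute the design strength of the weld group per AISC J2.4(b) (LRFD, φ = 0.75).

φR_n ≈ 71.8 kips

t_e = 0.707 × 0.25 = 0.1767 in.
R_nwl = 0.6 × 60 × 0.1767 × 8 = 50.9 kips (longitudinal, 2 welds).
R_nwt = 0.6 × 60 × 0.1767 × 5.5 = 35 kips (transverse, base value).
(i) R_nwl + R_nwt = 85.9 kips; (ii) 0.85 R_nwl + 1.5 R_nwt = 95.76 kips.
R_n = max = 95.76 kips [governs: (ii)]; φR_n = 71.82 kips.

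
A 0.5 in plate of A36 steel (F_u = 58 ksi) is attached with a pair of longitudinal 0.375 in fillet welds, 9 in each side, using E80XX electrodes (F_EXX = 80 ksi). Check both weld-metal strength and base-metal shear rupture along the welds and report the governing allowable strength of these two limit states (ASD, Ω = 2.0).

R_n/Ω ≈ 115 kips (weld metal governs)

t_e = 0.707 × 0.375 = 0.2651 in; L = 18 in.
Weld metal: R_n/Ω = (1/2.0) × 0.6 × 80 × 0.2651 × 18 = 114.5 kips.
Base metal (shear rupture): R_n/Ω = (1/2.0) × 0.6 × 58 × 0.5 × 18 = 156.6 kips.
Governing: weld metal.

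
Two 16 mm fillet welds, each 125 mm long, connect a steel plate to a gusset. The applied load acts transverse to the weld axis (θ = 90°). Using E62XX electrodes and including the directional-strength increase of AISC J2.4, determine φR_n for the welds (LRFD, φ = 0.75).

E62XX → F_EXX = 620 MPa.
t_e = 0.707 × 16 = 11.31 mm; A_we = 11.31 × 250 = 2828 mm².
Directional factor: 1.0 + 0.5 sin^1.5(90°) = 1.5.
F_nw = 0.6 × 620 × 1.5 = 558 MPa.
φR_n = 0.75 × 558 × 2828 × 10⁻³ = 1184 kN.

φR_n ≈ 1180 kN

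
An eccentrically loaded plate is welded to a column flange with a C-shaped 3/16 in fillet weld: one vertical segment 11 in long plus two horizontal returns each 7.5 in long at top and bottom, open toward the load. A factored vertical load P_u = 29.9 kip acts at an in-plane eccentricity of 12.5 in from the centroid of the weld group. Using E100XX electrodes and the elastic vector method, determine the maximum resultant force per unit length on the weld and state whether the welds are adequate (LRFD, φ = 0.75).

E100XX → F_EXX = 100 ksi.
Total weld length L_w = 26 in. Treat welds as unit-width lines.
Centroid: x̄ = 2×7.5×3.75 / 26 = 2.163 in from the vertical weld.
Polar moment about centroid: J = I_x + I_y = [11³/12 + 2×7.5×5.5²] + [11×2.163² + 2(7.5³/12 + 7.5×1.587²)] = 724.2 in³.
Direct shear f_v = P/L_w = 29.9 / 26 = 1.15 kip/in (vertical).
Torsion M = P·e = 29.9 × 12.5 = 373.75 kip·in.
Critical point at (x, y) = (5.337, 5.5) from centroid. f_tx = M·y/J = 2.838 kip/in; f_ty = M·x/J = 2.754 kip/in.
Resultant f_max = √[f_tx² + (f_v + f_ty)²] = √[2.838² + (1.15 + 2.754)²] = 4.827 kip/in.
Capacity per unit length: φr_n = 0.75 × 0.6 × 100 × (0.707 × 0.1875) = 5.965 kip/in.
4.827 ≤ 5.965 → adequate.

f_max ≈ 4.83 kip/in; adequate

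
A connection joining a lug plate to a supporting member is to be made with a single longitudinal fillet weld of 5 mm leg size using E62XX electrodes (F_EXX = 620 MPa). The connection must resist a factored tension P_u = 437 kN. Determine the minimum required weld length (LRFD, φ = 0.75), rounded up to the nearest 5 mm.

L = 445 mm

Throat t_e = 0.707 × 5 = 3.535 mm.
φr_n = 0.75 × 0.6 × 620 × 3.535 × 10⁻³ = 0.9863 kN/mm.
L_req = P_u / φr_n = 437 / 0.9863 = 443.1 mm total.
Round up → use L = 445 mm.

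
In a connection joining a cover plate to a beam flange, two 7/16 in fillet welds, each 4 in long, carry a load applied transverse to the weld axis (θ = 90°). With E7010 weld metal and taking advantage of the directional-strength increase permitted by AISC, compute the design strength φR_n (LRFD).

E70XX → F_EXX = 70 ksi.
t_e = 0.707 × 0.4375 = 0.3093 in; A_we = 0.3093 × 8 = 2.474 in².
Directional factor: 1.0 + 0.5 sin^1.5(90°) = 1.5.
F_nw = 0.6 × 70 × 1.5 = 63 ksi.
φR_n = 0.75 × 63 × 2.474 = 116.9 kips.

φR_n ≈ 117 kips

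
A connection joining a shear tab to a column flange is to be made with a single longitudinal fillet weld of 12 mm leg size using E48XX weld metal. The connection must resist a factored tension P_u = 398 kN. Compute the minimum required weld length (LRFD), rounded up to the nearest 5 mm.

L = 220 mm

E48XX → F_EXX = 480 MPa.
Throat t_e = 0.707 × 12 = 8.484 mm.
φr_n = 0.75 × 0.6 × 480 × 8.484 × 10⁻³ = 1.833 kN/mm.
L_req = P_u / φr_n = 398 / 1.833 = 217.2 mm total.
Round up → use L = 220 mm.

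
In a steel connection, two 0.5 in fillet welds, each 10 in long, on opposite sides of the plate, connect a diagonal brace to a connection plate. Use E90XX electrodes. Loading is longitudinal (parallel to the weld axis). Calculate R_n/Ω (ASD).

E90XX → F_EXX = 90 ksi.
Effective throat t_e = 0.707 × 0.5 = 0.3535 in.
Total length L = 20 in; A_we = 0.3535 × 20 = 7.07 in².
F_nw = 0.6 F_EXX = 0.6 × 90 = 54 ksi.
R_n = 54 × 7.07 = 381.8 kip; R_n/Ω = 381.8/2.0 = 190.9 kip.

R_n/Ω ≈ 191 kip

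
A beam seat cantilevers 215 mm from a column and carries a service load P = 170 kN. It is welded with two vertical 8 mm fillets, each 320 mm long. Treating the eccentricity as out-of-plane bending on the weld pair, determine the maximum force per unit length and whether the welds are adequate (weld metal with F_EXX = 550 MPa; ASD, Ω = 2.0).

L_w = 2 × 320 = 640 mm; section modulus (unit throat) S = 2 × L²/6 = 34130 mm².
Direct shear f_v = P/L_w = 170×10³/640 = 265.6 N/mm.
Moment M = P × e = 170×10³ × 215 = 36550000 N·mm; bending f_b = M/S = 1071 N/mm.
f_max = √(f_v² + f_b²) = √(265.6² + 1071²) = 1103 N/mm.
r_n/Ω = (1/2.0) × 0.6 × 550 × (0.707 × 8) = 933.2 N/mm → NOT adequate.

f_max ≈ 1100 N/mm; NOT adequate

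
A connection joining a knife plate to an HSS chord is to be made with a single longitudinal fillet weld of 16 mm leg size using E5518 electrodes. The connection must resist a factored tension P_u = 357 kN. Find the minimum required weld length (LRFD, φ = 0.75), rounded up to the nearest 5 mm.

L = 130 mm

E55XX → F_EXX = 550 MPa.
Throat t_e = 0.707 × 16 = 11.31 mm.
φr_n = 0.75 × 0.6 × 550 × 11.31 × 10⁻³ = 2.8 kN/mm.
L_req = P_u / φr_n = 357 / 2.8 = 127.5 mm total.
Round up → use L = 130 mm.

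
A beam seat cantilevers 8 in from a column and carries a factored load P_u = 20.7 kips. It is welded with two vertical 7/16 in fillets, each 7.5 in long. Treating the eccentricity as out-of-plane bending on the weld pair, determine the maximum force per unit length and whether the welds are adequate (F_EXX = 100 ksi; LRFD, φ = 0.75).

L_w = 2 × 7.5 = 15 in; section modulus (unit throat) S = 2 × L²/6 = 18.75 in².
Direct shear f_v = P/L_w = 20.7/15 = 1.38 kip/in.
Moment M = P × e = 20.7 × 8 = 165.6 kip·in; bending f_b = M/S = 8.832 kip/in.
f_max = √(f_v² + f_b²) = √(1.38² + 8.832²) = 8.939 kip/in.
φr_n = 0.75 × 0.6 × 100 × (0.707 × 0.4375) = 13.92 kip/in → adequate.

f_max ≈ 8.94 kip/in; adequate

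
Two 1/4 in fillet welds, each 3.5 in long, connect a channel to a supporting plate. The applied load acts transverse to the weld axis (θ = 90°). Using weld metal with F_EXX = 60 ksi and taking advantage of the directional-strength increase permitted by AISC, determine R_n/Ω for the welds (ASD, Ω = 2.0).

R_n/Ω ≈ 33.4 kip

t_e = 0.707 × 0.25 = 0.1767 in; A_we = 0.1767 × 7 = 1.237 in².
Directional factor: 1.0 + 0.5 sin^1.5(90°) = 1.5.
F_nw = 0.6 × 60 × 1.5 = 54 ksi.
R_n/Ω = (54 × 1.237) / 2.0 = 33.41 kip.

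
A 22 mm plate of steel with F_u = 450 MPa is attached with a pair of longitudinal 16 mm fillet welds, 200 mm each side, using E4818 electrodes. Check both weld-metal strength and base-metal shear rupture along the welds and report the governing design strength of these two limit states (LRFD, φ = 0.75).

E48XX → F_EXX = 480 MPa.
t_e = 0.707 × 16 = 11.31 mm; L = 400 mm.
Weld metal: φR_n = 0.75 × 0.6 × 480 × 11.31 × 400 × 10⁻³ = 977.4 kN.
Base metal (shear rupture): φR_n = 0.75 × 0.6 × 450 × 22 × 400 × 10⁻³ = 1782 kN.
Governing: weld metal.

φR_n ≈ 977 kN (weld metal governs)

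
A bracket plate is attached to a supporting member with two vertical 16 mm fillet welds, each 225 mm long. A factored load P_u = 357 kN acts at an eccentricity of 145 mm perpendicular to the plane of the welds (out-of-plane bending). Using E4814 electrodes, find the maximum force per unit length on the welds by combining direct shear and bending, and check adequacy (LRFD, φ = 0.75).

f_max ≈ 3170 N/mm; NOT adequate

E48XX → F_EXX = 480 MPa.
L_w = 2 × 225 = 450 mm; section modulus (unit throat) S = 2 × L²/6 = 16880 mm².
Direct shear f_v = P/L_w = 357×10³/450 = 793.3 N/mm.
Moment M = P × e = 357×10³ × 145 = 51765000 N·mm; bending f_b = M/S = 3068 N/mm.
f_max = √(f_v² + f_b²) = √(793.3² + 3068²) = 3168 N/mm.
φr_n = 0.75 × 0.6 × 480 × (0.707 × 16) = 2443 N/mm → NOT adequate.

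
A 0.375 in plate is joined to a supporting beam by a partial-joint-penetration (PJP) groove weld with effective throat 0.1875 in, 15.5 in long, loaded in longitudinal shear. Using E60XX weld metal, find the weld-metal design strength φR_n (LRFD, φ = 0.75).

E60XX → F_EXX = 60 ksi.
Effective throat (given) t_e = 0.1875 in.
A_we = 0.1875 × 15.5 = 2.906 in².
F_nw = 0.6 F_EXX = 36 ksi.
φR_n = 0.75 × 36 × 2.906 = 78.47 kip.

φR_n ≈ 78.5 kip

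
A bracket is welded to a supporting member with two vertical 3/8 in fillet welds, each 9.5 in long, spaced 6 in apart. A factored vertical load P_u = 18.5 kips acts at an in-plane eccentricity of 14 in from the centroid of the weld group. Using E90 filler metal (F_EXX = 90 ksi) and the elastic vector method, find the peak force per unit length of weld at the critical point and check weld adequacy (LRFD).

Total weld length L_w = 19 in. Treat welds as unit-width lines.
Polar moment about centroid: J = 2[d³/12 + d(b/2)²] = 2[9.5³/12 + 9.5×3²] = 313.9 in³.
Direct shear f_v = P/L_w = 18.5 / 19 = 0.9737 kip/in (vertical).
Torsion M = P·e = 18.5 × 14 = 259 kip·in.
Critical point at (x, y) = (3, 4.75) from centroid. f_tx = M·y/J = 3.919 kip/in; f_ty = M·x/J = 2.475 kip/in.
Resultant f_max = √[f_tx² + (f_v + f_ty)²] = √[3.919² + (0.9737 + 2.475)²] = 5.221 kip/in.
Capacity per unit length: φr_n = 0.75 × 0.6 × 90 × (0.707 × 0.375) = 10.74 kip/in.
5.221 ≤ 10.74 → adequate.

f_max ≈ 5.22 kip/in; adequate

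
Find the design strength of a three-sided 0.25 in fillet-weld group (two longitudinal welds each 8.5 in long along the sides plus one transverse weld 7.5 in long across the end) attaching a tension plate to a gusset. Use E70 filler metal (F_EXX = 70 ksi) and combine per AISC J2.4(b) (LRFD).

t_e = 0.707 × 0.25 = 0.1767 in.
R_nwl = 0.6 × 70 × 0.1767 × 17 = 126.2 kips (longitudinal, 2 welds).
R_nwt = 0.6 × 70 × 0.1767 × 7.5 = 55.68 kips (transverse, base value).
(i) R_nwl + R_nwt = 181.9 kips; (ii) 0.85 R_nwl + 1.5 R_nwt = 190.8 kips.
R_n = max = 190.8 kips [governs: (ii)]; φR_n = 143.1 kips.

φR_n ≈ 143 kips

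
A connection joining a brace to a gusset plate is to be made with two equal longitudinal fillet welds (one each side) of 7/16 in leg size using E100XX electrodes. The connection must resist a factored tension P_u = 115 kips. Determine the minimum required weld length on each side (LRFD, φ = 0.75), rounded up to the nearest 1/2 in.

L = 4.5 in on each side

E100XX → F_EXX = 100 ksi.
Throat t_e = 0.707 × 0.4375 = 0.3093 in.
φr_n = 0.75 × 0.6 × 100 × 0.3093 = 13.92 kips/in.
L_req = P_u / φr_n = 115 / 13.92 = 8.262 in total.
Per side: 8.262 / 2 = 4.131 in.
Round up → use L = 4.5 in on each side.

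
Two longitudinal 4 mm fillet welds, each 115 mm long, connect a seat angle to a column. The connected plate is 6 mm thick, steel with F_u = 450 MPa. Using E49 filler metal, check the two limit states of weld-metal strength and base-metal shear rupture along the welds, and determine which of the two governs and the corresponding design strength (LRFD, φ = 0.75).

E49XX → F_EXX = 490 MPa.
t_e = 0.707 × 4 = 2.828 mm; L = 230 mm.
Weld metal: φR_n = 0.75 × 0.6 × 490 × 2.828 × 230 × 10⁻³ = 143.4 kN.
Base metal (shear rupture): φR_n = 0.75 × 0.6 × 450 × 6 × 230 × 10⁻³ = 279.5 kN.
Governing: weld metal.

φR_n ≈ 143 kN (weld metal governs)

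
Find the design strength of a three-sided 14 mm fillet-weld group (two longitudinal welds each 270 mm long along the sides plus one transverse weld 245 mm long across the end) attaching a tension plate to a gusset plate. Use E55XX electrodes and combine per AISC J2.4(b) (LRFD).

φR_n ≈ 2020 kN

E55XX → F_EXX = 550 MPa.
t_e = 0.707 × 14 = 9.898 mm.
R_nwl = 0.6 × 550 × 9.898 × 540 × 10⁻³ = 1764 kN (longitudinal, 2 welds).
R_nwt = 0.6 × 550 × 9.898 × 245 × 10⁻³ = 800.3 kN (transverse, base value).
(i) R_nwl + R_nwt = 2564 kN; (ii) 0.85 R_nwl + 1.5 R_nwt = 2700 kN.
R_n = max = 2700 kN [governs: (ii)]; φR_n = 2025 kN.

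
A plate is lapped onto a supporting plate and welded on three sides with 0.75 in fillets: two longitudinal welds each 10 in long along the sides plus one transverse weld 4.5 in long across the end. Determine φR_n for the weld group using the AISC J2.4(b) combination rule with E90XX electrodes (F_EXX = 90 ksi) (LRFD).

φR_n ≈ 526 kip

t_e = 0.707 × 0.75 = 0.5302 in.
R_nwl = 0.6 × 90 × 0.5302 × 20 = 572.7 kip (longitudinal, 2 welds).
R_nwt = 0.6 × 90 × 0.5302 × 4.5 = 128.9 kip (transverse, base value).
(i) R_nwl + R_nwt = 701.5 kip; (ii) 0.85 R_nwl + 1.5 R_nwt = 680 kip.
R_n = max = 701.5 kip [governs: (i)]; φR_n = 526.1 kip.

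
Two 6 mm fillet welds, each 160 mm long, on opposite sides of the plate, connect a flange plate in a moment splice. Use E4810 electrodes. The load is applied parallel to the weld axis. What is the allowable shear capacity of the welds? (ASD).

E48XX → F_EXX = 480 MPa.
Effective throat t_e = 0.707 × 6 = 4.242 mm.
Total length L = 320 mm; A_we = 4.242 × 320 = 1357 mm².
F_nw = 0.6 F_EXX = 0.6 × 480 = 288 MPa.
R_n = 288 × 1357 × 10⁻³ = 390.9 kN; R_n/Ω = 390.9/2.0 = 195.5 kN.

R_n/Ω ≈ 195 kN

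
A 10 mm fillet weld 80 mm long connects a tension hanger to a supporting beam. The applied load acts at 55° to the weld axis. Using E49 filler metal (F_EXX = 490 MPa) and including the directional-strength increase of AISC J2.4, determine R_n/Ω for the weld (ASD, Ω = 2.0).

t_e = 0.707 × 10 = 7.07 mm; A_we = 7.07 × 80 = 565.6 mm².
Directional factor: 1.0 + 0.5 sin^1.5(55°) = 1.371.
F_nw = 0.6 × 490 × 1.371 = 403 MPa.
R_n/Ω = (403 × 565.6) / 2.0 × 10⁻³ = 114 kN.

R_n/Ω ≈ 114 kN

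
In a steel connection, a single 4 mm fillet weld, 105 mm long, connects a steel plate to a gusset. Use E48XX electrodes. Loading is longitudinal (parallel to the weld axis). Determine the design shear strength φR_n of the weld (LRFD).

φR_n ≈ 64.1 kN

E48XX → F_EXX = 480 MPa.
Effective throat t_e = 0.707 × 4 = 2.828 mm.
Total length L = 105 mm; A_we = 2.828 × 105 = 296.9 mm².
F_nw = 0.6 F_EXX = 0.6 × 480 = 288 MPa.
φR_n = 0.75 × 288 × 296.9 × 10⁻³ = 64.14 kN.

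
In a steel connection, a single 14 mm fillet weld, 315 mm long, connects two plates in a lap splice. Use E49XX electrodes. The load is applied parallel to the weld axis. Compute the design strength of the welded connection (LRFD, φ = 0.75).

E49XX → F_EXX = 490 MPa.
Effective throat t_e = 0.707 × 14 = 9.898 mm.
Total length L = 315 mm; A_we = 9.898 × 315 = 3118 mm².
F_nw = 0.6 F_EXX = 0.6 × 490 = 294 MPa.
φR_n = 0.75 × 294 × 3118 × 10⁻³ = 687.5 kN.

φR_n ≈ 687 kN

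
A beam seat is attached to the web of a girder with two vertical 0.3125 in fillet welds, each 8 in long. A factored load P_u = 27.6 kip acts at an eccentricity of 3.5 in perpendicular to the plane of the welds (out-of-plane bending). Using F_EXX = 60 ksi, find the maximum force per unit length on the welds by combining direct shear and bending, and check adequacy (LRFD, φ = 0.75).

f_max ≈ 4.85 kip/in; adequate

L_w = 2 × 8 = 16 in; section modulus (unit throat) S = 2 × L²/6 = 21.33 in².
Direct shear f_v = P/L_w = 27.6/16 = 1.725 kip/in.
Moment M = P × e = 27.6 × 3.5 = 96.6 kip·in; bending f_b = M/S = 4.528 kip/in.
f_max = √(f_v² + f_b²) = √(1.725² + 4.528²) = 4.846 kip/in.
φr_n = 0.75 × 0.6 × 60 × (0.707 × 0.3125) = 5.965 kip/in → adequate.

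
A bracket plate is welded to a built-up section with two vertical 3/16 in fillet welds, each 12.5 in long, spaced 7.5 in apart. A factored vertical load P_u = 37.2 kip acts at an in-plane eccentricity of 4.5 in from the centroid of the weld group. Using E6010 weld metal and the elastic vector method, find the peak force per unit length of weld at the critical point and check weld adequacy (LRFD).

E60XX → F_EXX = 60 ksi.
Total weld length L_w = 25 in. Treat welds as unit-width lines.
Polar moment about centroid: J = 2[d³/12 + d(b/2)²] = 2[12.5³/12 + 12.5×3.75²] = 677.1 in³.
Direct shear f_v = P/L_w = 37.2 / 25 = 1.488 kip/in (vertical).
Torsion M = P·e = 37.2 × 4.5 = 167.4 kip·in.
Critical point at (x, y) = (3.75, 6.25) from centroid. f_tx = M·y/J = 1.545 kip/in; f_ty = M·x/J = 0.9271 kip/in.
Resultant f_max = √[f_tx² + (f_v + f_ty)²] = √[1.545² + (1.488 + 0.9271)²] = 2.867 kip/in.
Capacity per unit length: φr_n = 0.75 × 0.6 × 60 × (0.707 × 0.1875) = 3.579 kip/in.
2.867 ≤ 3.579 → adequate.

f_max ≈ 2.87 kip/in; adequate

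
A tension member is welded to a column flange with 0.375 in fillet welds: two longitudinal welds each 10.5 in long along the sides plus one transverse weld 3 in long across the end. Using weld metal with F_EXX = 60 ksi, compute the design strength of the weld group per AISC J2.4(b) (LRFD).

t_e = 0.707 × 0.375 = 0.2651 in.
R_nwl = 0.6 × 60 × 0.2651 × 21 = 200.4 kips (longitudinal, 2 welds).
R_nwt = 0.6 × 60 × 0.2651 × 3 = 28.63 kips (transverse, base value).
(i) R_nwl + R_nwt = 229.1 kips; (ii) 0.85 R_nwl + 1.5 R_nwt = 213.3 kips.
R_n = max = 229.1 kips [governs: (i)]; φR_n = 171.8 kips.

φR_n ≈ 172 kips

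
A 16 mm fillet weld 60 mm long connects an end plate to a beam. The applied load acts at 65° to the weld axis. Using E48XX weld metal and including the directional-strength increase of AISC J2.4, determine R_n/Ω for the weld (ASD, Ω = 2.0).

R_n/Ω ≈ 140 kN

E48XX → F_EXX = 480 MPa.
t_e = 0.707 × 16 = 11.31 mm; A_we = 11.31 × 60 = 678.7 mm².
Directional factor: 1.0 + 0.5 sin^1.5(65°) = 1.431.
F_nw = 0.6 × 480 × 1.431 = 412.2 MPa.
R_n/Ω = (412.2 × 678.7) / 2.0 × 10⁻³ = 139.9 kN.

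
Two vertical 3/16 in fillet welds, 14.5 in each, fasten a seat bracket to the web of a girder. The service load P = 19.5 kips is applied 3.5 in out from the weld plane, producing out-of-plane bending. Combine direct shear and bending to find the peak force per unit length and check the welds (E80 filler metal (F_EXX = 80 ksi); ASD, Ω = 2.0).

L_w = 2 × 14.5 = 29 in; section modulus (unit throat) S = 2 × L²/6 = 70.08 in².
Direct shear f_v = P/L_w = 19.5/29 = 0.6724 kip/in.
Moment M = P × e = 19.5 × 3.5 = 68.25 kip·in; bending f_b = M/S = 0.9738 kip/in.
f_max = √(f_v² + f_b²) = √(0.6724² + 0.9738²) = 1.183 kip/in.
r_n/Ω = (1/2.0) × 0.6 × 80 × (0.707 × 0.1875) = 3.181 kip/in → adequate.

f_max ≈ 1.18 kip/in; adequate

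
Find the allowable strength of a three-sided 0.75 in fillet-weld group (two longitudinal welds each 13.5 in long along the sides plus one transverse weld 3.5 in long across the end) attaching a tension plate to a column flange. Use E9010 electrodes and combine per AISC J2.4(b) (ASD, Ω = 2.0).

E90XX → F_EXX = 90 ksi.
t_e = 0.707 × 0.75 = 0.5302 in.
R_nwl = 0.6 × 90 × 0.5302 × 27 = 773.1 kips (longitudinal, 2 welds).
R_nwt = 0.6 × 90 × 0.5302 × 3.5 = 100.2 kips (transverse, base value).
(i) R_nwl + R_nwt = 873.3 kips; (ii) 0.85 R_nwl + 1.5 R_nwt = 807.5 kips.
R_n = max = 873.3 kips [governs: (i)]; R_n/Ω = 436.7 kips.

R_n/Ω ≈ 437 kips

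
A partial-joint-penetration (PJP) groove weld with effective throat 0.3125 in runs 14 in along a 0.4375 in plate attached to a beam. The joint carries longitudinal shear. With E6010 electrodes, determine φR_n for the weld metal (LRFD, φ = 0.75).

E60XX → F_EXX = 60 ksi.
Effective throat (given) t_e = 0.3125 in.
A_we = 0.3125 × 14 = 4.375 in².
F_nw = 0.6 F_EXX = 36 ksi.
φR_n = 0.75 × 36 × 4.375 = 118.1 kip.

φR_n ≈ 118 kip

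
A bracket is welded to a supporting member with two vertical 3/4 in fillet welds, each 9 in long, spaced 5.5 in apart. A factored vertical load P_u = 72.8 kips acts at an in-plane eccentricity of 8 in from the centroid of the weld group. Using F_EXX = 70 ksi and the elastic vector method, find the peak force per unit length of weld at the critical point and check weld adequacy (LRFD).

f_max ≈ 14.4 kip/in; adequate

Total weld length L_w = 18 in. Treat welds as unit-width lines.
Polar moment about centroid: J = 2[d³/12 + d(b/2)²] = 2[9³/12 + 9×2.75²] = 257.6 in³.
Direct shear f_v = P/L_w = 72.8 / 18 = 4.044 kip/in (vertical).
Torsion M = P·e = 72.8 × 8 = 582.4 kip·in.
Critical point at (x, y) = (2.75, 4.5) from centroid. f_tx = M·y/J = 10.17 kip/in; f_ty = M·x/J = 6.217 kip/in.
Resultant f_max = √[f_tx² + (f_v + f_ty)²] = √[10.17² + (4.044 + 6.217)²] = 14.45 kip/in.
Capacity per unit length: φr_n = 0.75 × 0.6 × 70 × (0.707 × 0.75) = 16.7 kip/in.
14.45 ≤ 16.7 → adequate.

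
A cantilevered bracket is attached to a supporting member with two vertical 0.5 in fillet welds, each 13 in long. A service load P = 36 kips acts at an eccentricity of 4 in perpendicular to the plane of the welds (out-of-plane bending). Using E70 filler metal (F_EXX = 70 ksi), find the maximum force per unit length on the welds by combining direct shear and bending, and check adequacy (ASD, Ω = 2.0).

L_w = 2 × 13 = 26 in; section modulus (unit throat) S = 2 × L²/6 = 56.33 in².
Direct shear f_v = P/L_w = 36/26 = 1.385 kip/in.
Moment M = P × e = 36 × 4 = 144 kip·in; bending f_b = M/S = 2.556 kip/in.
f_max = √(f_v² + f_b²) = √(1.385² + 2.556²) = 2.907 kip/in.
r_n/Ω = (1/2.0) × 0.6 × 70 × (0.707 × 0.5) = 7.423 kip/in → adequate.

f_max ≈ 2.91 kip/in; adequate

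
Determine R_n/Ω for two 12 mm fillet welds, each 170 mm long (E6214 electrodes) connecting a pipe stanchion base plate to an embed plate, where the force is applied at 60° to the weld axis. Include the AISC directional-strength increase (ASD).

R_n/Ω ≈ 753 kN

E62XX → F_EXX = 620 MPa.
t_e = 0.707 × 12 = 8.484 mm; A_we = 8.484 × 340 = 2885 mm².
Directional factor: 1.0 + 0.5 sin^1.5(60°) = 1.403.
F_nw = 0.6 × 620 × 1.403 = 521.9 MPa.
R_n/Ω = (521.9 × 2885) / 2.0 × 10⁻³ = 752.7 kN.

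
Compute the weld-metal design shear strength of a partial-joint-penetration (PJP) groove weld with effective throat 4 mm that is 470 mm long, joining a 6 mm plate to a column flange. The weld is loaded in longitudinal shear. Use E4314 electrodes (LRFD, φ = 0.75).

E43XX → F_EXX = 430 MPa.
Effective throat (given) t_e = 4 mm.
A_we = 4 × 470 = 1880 mm².
F_nw = 0.6 F_EXX = 258 MPa.
φR_n = 0.75 × 258 × 1880 × 10⁻³ = 363.8 kN.

φR_n ≈ 364 kN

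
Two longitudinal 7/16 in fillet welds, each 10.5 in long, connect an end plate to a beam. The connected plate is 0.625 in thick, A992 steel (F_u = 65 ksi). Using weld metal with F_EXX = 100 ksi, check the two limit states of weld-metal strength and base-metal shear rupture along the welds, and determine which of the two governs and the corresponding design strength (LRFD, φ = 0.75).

φR_n ≈ 292 kip (weld metal governs)

t_e = 0.707 × 0.4375 = 0.3093 in; L = 21 in.
Weld metal: φR_n = 0.75 × 0.6 × 100 × 0.3093 × 21 = 292.3 kip.
Base metal (shear rupture): φR_n = 0.75 × 0.6 × 65 × 0.625 × 21 = 383.9 kip.
Governing: weld metal.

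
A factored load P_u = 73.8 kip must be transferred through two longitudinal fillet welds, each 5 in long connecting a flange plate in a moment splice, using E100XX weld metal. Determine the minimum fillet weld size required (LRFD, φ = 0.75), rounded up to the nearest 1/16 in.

w = 1/4 in

E100XX → F_EXX = 100 ksi.
Total weld length L = 10 in.
Required throat t_e = P_u / (φ × 0.6 F_EXX × L) = 73.8 / (0.75 × 0.6 × 100 × 10) = 0.164 in.
Required leg w = t_e / 0.707 = 0.232 in → use 1/4 in.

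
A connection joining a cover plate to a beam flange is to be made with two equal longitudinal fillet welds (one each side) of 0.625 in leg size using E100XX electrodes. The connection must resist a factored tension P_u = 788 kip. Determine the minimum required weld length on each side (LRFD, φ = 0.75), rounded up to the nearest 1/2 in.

L = 20 in on each side

E100XX → F_EXX = 100 ksi.
Throat t_e = 0.707 × 0.625 = 0.4419 in.
φr_n = 0.75 × 0.6 × 100 × 0.4419 = 19.88 kip/in.
L_req = P_u / φr_n = 788 / 19.88 = 39.63 in total.
Per side: 39.63 / 2 = 19.81 in.
Round up → use L = 20 in on each side.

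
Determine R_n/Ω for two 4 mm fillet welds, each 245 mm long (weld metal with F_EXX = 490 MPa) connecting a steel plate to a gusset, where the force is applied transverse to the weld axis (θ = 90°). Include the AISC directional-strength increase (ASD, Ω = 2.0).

t_e = 0.707 × 4 = 2.828 mm; A_we = 2.828 × 490 = 1386 mm².
Directional factor: 1.0 + 0.5 sin^1.5(90°) = 1.5.
F_nw = 0.6 × 490 × 1.5 = 441 MPa.
R_n/Ω = (441 × 1386) / 2.0 × 10⁻³ = 305.6 kN.

R_n/Ω ≈ 306 kN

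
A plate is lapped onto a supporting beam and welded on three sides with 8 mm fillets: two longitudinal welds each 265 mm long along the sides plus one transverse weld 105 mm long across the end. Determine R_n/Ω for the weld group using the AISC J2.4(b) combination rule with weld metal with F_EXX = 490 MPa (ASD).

t_e = 0.707 × 8 = 5.656 mm.
R_nwl = 0.6 × 490 × 5.656 × 530 × 10⁻³ = 881.3 kN (longitudinal, 2 welds).
R_nwt = 0.6 × 490 × 5.656 × 105 × 10⁻³ = 174.6 kN (transverse, base value).
(i) R_nwl + R_nwt = 1056 kN; (ii) 0.85 R_nwl + 1.5 R_nwt = 1011 kN.
R_n = max = 1056 kN [governs: (i)]; R_n/Ω = 528 kN.

R_n/Ω ≈ 528 kN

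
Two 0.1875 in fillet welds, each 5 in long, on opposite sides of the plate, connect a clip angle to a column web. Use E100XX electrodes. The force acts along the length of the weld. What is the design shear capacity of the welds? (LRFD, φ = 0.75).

φR_n ≈ 59.7 kips

E100XX → F_EXX = 100 ksi.
Effective throat t_e = 0.707 × 0.1875 = 0.1326 in.
Total length L = 10 in; A_we = 0.1326 × 10 = 1.326 in².
F_nw = 0.6 F_EXX = 0.6 × 100 = 60 ksi.
φR_n = 0.75 × 60 × 1.326 = 59.65 kips.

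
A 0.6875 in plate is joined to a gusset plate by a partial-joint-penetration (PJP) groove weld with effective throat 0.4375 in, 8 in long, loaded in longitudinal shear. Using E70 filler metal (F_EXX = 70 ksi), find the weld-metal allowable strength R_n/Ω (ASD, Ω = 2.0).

Effective throat (given) t_e = 0.4375 in.
A_we = 0.4375 × 8 = 3.5 in².
F_nw = 0.6 F_EXX = 42 ksi.
R_n/Ω = (42 × 3.5) / 2.0 = 73.5 kips.

R_n/Ω ≈ 73.5 kips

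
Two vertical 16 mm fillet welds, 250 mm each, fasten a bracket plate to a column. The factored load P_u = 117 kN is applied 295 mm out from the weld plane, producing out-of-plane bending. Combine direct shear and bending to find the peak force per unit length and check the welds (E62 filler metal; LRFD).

f_max ≈ 1670 N/mm; adequate

E62XX → F_EXX = 620 MPa.
L_w = 2 × 250 = 500 mm; section modulus (unit throat) S = 2 × L²/6 = 20830 mm².
Direct shear f_v = P/L_w = 117×10³/500 = 234 N/mm.
Moment M = P × e = 117×10³ × 295 = 34515000 N·mm; bending f_b = M/S = 1657 N/mm.
f_max = √(f_v² + f_b²) = √(234² + 1657²) = 1673 N/mm.
φr_n = 0.75 × 0.6 × 620 × (0.707 × 16) = 3156 N/mm → adequate.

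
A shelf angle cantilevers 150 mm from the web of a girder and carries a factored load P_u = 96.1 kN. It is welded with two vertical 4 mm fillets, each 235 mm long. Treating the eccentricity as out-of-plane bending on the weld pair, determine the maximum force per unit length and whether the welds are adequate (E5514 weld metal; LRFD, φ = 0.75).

f_max ≈ 809 N/mm; NOT adequate

E55XX → F_EXX = 550 MPa.
L_w = 2 × 235 = 470 mm; section modulus (unit throat) S = 2 × L²/6 = 18410 mm².
Direct shear f_v = P/L_w = 96.1×10³/470 = 204.5 N/mm.
Moment M = P × e = 96.1×10³ × 150 = 14415000 N·mm; bending f_b = M/S = 783.1 N/mm.
f_max = √(f_v² + f_b²) = √(204.5² + 783.1²) = 809.3 N/mm.
φr_n = 0.75 × 0.6 × 550 × (0.707 × 4) = 699.9 N/mm → NOT adequate.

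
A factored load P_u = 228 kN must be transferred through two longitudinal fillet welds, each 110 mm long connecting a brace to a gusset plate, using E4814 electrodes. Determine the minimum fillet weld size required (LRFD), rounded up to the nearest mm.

E48XX → F_EXX = 480 MPa.
Total weld length L = 220 mm.
Required throat t_e = P_u / (φ × 0.6 F_EXX × L) = 228 / (0.75 × 0.6 × 480 × 220 × 10⁻³) = 4.798 mm.
Required leg w = t_e / 0.707 = 6.786 mm → use 7 mm.

w = 7 mm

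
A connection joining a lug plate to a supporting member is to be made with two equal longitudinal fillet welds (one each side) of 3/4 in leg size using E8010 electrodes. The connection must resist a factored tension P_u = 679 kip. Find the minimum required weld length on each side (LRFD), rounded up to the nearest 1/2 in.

L = 18 in on each side

E80XX → F_EXX = 80 ksi.
Throat t_e = 0.707 × 0.75 = 0.5302 in.
φr_n = 0.75 × 0.6 × 80 × 0.5302 = 19.09 kip/in.
L_req = P_u / φr_n = 679 / 19.09 = 35.57 in total.
Per side: 35.57 / 2 = 17.79 in.
Round up → use L = 18 in on each side.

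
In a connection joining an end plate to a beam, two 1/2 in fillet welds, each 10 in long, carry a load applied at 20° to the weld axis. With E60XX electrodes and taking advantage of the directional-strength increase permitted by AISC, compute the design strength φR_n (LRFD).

φR_n ≈ 210 kip

E60XX → F_EXX = 60 ksi.
t_e = 0.707 × 0.5 = 0.3535 in; A_we = 0.3535 × 20 = 7.07 in².
Directional factor: 1.0 + 0.5 sin^1.5(20°) = 1.1.
F_nw = 0.6 × 60 × 1.1 = 39.6 ksi.
φR_n = 0.75 × 39.6 × 7.07 = 210 kip.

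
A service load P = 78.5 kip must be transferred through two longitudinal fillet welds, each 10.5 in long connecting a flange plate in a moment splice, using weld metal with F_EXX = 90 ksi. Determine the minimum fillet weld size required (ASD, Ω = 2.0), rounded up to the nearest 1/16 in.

w = 1/4 in

Total weld length L = 21 in.
Required throat t_e = P × Ω / (0.6 F_EXX × L) = 78.5 × 2.0 / (0.6 × 90 × 21) = 0.1384 in.
Required leg w = t_e / 0.707 = 0.1958 in → use 1/4 in.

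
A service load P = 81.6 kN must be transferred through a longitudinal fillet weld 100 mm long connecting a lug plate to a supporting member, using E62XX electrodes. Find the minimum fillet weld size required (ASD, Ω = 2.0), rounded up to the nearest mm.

w = 7 mm

E62XX → F_EXX = 620 MPa.
Total weld length L = 100 mm.
Required throat t_e = P × Ω / (0.6 F_EXX × L) = 81.6 × 2.0 / (0.6 × 620 × 100 × 10⁻³) = 4.387 mm.
Required leg w = t_e / 0.707 = 6.205 mm → use 7 mm.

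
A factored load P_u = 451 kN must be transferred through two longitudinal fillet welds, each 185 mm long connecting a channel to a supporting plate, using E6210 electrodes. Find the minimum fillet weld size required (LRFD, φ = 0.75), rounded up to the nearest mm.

w = 7 mm

E62XX → F_EXX = 620 MPa.
Total weld length L = 370 mm.
Required throat t_e = P_u / (φ × 0.6 F_EXX × L) = 451 / (0.75 × 0.6 × 620 × 370 × 10⁻³) = 4.369 mm.
Required leg w = t_e / 0.707 = 6.179 mm → use 7 mm.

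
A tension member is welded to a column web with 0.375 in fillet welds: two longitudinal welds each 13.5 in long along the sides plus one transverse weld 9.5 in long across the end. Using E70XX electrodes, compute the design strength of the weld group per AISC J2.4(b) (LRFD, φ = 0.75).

E70XX → F_EXX = 70 ksi.
t_e = 0.707 × 0.375 = 0.2651 in.
R_nwl = 0.6 × 70 × 0.2651 × 27 = 300.7 kip (longitudinal, 2 welds).
R_nwt = 0.6 × 70 × 0.2651 × 9.5 = 105.8 kip (transverse, base value).
(i) R_nwl + R_nwt = 406.4 kip; (ii) 0.85 R_nwl + 1.5 R_nwt = 414.2 kip.
R_n = max = 414.2 kip [governs: (ii)]; φR_n = 310.7 kip.

φR_n ≈ 311 kip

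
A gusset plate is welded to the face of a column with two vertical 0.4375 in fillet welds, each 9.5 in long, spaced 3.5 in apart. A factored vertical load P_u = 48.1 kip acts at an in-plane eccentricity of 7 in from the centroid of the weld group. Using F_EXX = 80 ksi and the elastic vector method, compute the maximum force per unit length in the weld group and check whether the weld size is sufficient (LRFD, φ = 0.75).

Total weld length L_w = 19 in. Treat welds as unit-width lines.
Polar moment about centroid: J = 2[d³/12 + d(b/2)²] = 2[9.5³/12 + 9.5×1.75²] = 201.1 in³.
Direct shear f_v = P/L_w = 48.1 / 19 = 2.532 kip/in (vertical).
Torsion M = P·e = 48.1 × 7 = 336.7 kip·in.
Critical point at (x, y) = (1.75, 4.75) from centroid. f_tx = M·y/J = 7.954 kip/in; f_ty = M·x/J = 2.93 kip/in.
Resultant f_max = √[f_tx² + (f_v + f_ty)²] = √[7.954² + (2.532 + 2.93)²] = 9.648 kip/in.
Capacity per unit length: φr_n = 0.75 × 0.6 × 80 × (0.707 × 0.4375) = 11.14 kip/in.
9.648 ≤ 11.14 → adequate.

f_max ≈ 9.65 kip/in; adequate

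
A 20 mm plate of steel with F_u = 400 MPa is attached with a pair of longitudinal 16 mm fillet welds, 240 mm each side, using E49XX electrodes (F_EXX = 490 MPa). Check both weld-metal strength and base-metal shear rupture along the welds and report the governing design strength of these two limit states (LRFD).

φR_n ≈ 1200 kN (weld metal governs)

t_e = 0.707 × 16 = 11.31 mm; L = 480 mm.
Weld metal: φR_n = 0.75 × 0.6 × 490 × 11.31 × 480 × 10⁻³ = 1197 kN.
Base metal (shear rupture): φR_n = 0.75 × 0.6 × 400 × 20 × 480 × 10⁻³ = 1728 kN.
Governing: weld metal.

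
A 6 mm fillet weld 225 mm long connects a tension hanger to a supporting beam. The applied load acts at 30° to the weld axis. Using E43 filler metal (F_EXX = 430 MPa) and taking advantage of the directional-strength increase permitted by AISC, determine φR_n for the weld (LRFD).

t_e = 0.707 × 6 = 4.242 mm; A_we = 4.242 × 225 = 954.5 mm².
Directional factor: 1.0 + 0.5 sin^1.5(30°) = 1.177.
F_nw = 0.6 × 430 × 1.177 = 303.6 MPa.
φR_n = 0.75 × 303.6 × 954.5 × 10⁻³ = 217.3 kN.

φR_n ≈ 217 kN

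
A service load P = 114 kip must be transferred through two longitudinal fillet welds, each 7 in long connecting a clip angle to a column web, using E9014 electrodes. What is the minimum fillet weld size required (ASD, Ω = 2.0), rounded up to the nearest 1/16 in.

E90XX → F_EXX = 90 ksi.
Total weld length L = 14 in.
Required throat t_e = P × Ω / (0.6 F_EXX × L) = 114 × 2.0 / (0.6 × 90 × 14) = 0.3016 in.
Required leg w = t_e / 0.707 = 0.4266 in → use 7/16 in.

w = 7/16 in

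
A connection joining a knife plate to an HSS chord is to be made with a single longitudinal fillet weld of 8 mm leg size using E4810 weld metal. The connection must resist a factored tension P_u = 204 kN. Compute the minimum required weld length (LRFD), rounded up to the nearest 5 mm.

E48XX → F_EXX = 480 MPa.
Throat t_e = 0.707 × 8 = 5.656 mm.
φr_n = 0.75 × 0.6 × 480 × 5.656 × 10⁻³ = 1.222 kN/mm.
L_req = P_u / φr_n = 204 / 1.222 = 167 mm total.
Round up → use L = 170 mm.

L = 170 mm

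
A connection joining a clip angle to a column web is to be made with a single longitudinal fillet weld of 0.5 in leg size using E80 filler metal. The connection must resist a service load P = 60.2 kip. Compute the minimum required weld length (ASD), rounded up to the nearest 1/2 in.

L = 7.5 in

E80XX → F_EXX = 80 ksi.
Throat t_e = 0.707 × 0.5 = 0.3535 in.
r_n/Ω = (0.6 × 80 × 0.3535) / 2.0 = 8.484 kip/in.
L_req = P / (r_n/Ω) = 60.2 / 8.484 = 7.096 in total.
Round up → use L = 7.5 in.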